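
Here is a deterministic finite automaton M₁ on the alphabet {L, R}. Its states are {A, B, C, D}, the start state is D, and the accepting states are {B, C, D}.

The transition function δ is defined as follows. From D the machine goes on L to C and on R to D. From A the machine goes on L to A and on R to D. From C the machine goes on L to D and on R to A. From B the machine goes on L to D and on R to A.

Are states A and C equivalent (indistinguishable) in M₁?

Reachable states from the start: {A,C,D}. Unreachable: {B} — drop them.
Initial partition by acceptance: {C,D} | {A}.
Split {C,D} by δ(·,R) → {C} and {D}.
No further refinement is possible. Final partition (3 blocks): {C} | {A} | {D}.
A and C end up in different blocks, so they are distinguishable. For instance, the string 'ε' is accepted from only C.

No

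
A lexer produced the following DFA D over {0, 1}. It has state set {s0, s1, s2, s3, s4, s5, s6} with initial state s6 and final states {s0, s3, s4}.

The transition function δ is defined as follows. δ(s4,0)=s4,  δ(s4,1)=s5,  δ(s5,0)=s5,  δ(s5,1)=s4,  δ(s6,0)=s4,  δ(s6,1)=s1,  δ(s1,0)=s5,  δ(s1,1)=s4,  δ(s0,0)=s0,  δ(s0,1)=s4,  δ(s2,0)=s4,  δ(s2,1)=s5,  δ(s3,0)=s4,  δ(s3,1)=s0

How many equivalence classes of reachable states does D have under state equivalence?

3

First remove the unreachable states {s0,s2,s3}; 4 states remain.
Initial partition by acceptance: {s4} | {s1,s5,s6}.
Split {s1,s5,s6} by δ(·,0) → {s1,s5} and {s6}.
The partition is now stable with 3 blocks: {s4} | {s1,s5} | {s6}.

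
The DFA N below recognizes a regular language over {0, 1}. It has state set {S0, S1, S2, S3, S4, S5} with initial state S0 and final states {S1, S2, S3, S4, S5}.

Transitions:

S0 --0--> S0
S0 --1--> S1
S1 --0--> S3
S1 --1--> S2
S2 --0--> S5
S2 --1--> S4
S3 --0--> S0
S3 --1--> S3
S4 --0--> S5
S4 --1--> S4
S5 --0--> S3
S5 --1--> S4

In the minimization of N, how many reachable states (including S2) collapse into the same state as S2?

2

Initial partition by acceptance: {S1,S2,S3,S4,S5} | {S0}.
Refine {S1,S2,S3,S4,S5} on symbol 0: members go to different blocks, giving {S1,S2,S4,S5} and {S3}.
Split {S1,S2,S4,S5} by δ(·,0) → {S1,S5} and {S2,S4}.
No further refinement is possible. Final partition (4 blocks): {S1,S5} | {S0} | {S3} | {S2,S4}.
The equivalence class containing S2 is {S2,S4}, of size 2.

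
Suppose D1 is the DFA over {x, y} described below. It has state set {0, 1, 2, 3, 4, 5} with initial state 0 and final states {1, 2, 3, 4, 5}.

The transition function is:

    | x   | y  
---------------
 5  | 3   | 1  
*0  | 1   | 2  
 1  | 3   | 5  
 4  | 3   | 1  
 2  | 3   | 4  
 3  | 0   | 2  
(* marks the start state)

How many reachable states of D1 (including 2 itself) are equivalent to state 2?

4

Every state is reachable, so we keep all 6.
Start with accepting vs non-accepting: {1,2,3,4,5} | {0}.
On input x, block {1,2,3,4,5} splits into {1,2,4,5} and {3}.
Stable partition: {1,2,4,5} | {0} | {3} — 3 equivalence classes.
State 2 belongs to the block {1,2,4,5}, which has 4 states.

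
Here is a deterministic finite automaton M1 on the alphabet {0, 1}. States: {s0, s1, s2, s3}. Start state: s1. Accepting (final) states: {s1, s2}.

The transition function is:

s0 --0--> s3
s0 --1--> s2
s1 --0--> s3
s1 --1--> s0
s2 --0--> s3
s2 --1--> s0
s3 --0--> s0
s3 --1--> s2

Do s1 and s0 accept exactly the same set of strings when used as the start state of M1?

No

P0 = {s1,s2} | {s0,s3}.
No further refinement is possible. Final partition (2 blocks): {s1,s2} | {s0,s3}.
s1 and s0 end up in different blocks, so they are distinguishable. For instance, the string 'ε' is accepted from only s1.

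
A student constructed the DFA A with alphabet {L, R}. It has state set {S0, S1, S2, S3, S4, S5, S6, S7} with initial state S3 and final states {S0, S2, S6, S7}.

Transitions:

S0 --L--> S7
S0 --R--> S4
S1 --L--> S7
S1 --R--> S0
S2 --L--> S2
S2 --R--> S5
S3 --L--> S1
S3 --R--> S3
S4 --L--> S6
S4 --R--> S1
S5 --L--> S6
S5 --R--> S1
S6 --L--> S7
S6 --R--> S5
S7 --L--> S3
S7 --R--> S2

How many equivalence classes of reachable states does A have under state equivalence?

All states are reachable from the start state.
Initial partition by acceptance: {S0,S2,S6,S7} | {S1,S3,S4,S5}.
Split {S0,S2,S6,S7} by δ(·,L) → {S0,S2,S6} and {S7}.
Split {S0,S2,S6} by δ(·,L) → {S0,S6} and {S2}.
Refine {S1,S3,S4,S5} on symbol L: members go to different blocks, giving {S4,S5} and {S1} and {S3}.
No further refinement is possible. Final partition (6 blocks): {S0,S6} | {S4,S5} | {S7} | {S2} | {S1} | {S3}.

6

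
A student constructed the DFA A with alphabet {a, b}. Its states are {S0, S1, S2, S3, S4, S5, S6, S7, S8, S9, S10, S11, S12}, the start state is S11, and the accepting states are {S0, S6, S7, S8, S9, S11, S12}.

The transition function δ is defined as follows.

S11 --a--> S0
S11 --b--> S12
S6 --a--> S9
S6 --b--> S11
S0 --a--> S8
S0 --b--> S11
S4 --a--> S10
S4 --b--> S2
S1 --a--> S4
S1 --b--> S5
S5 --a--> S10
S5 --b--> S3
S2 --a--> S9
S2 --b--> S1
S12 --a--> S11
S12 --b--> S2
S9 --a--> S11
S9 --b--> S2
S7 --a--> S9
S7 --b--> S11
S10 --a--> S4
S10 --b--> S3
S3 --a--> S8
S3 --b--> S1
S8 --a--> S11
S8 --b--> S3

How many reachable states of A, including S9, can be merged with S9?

Reachable states from the start: {S0,S1,S2,S3,S4,S5,S8,S9,S10,S11,S12}. Unreachable: {S6,S7} — drop them.
Start with accepting vs non-accepting: {S0,S8,S9,S11,S12} | {S1,S2,S3,S4,S5,S10}.
Split {S0,S8,S9,S11,S12} by δ(·,b) → {S8,S9,S12} and {S0,S11}.
Split {S1,S2,S3,S4,S5,S10} by δ(·,a) → {S1,S4,S5,S10} and {S2,S3}.
Refine {S1,S4,S5,S10} on symbol b: members go to different blocks, giving {S4,S5,S10} and {S1}.
On input a, block {S0,S11} splits into {S0} and {S11}.
No further refinement is possible. Final partition (6 blocks): {S8,S9,S12} | {S4,S5,S10} | {S0} | {S2,S3} | {S1} | {S11}.
The equivalence class containing S9 is {S8,S9,S12}, of size 3.

3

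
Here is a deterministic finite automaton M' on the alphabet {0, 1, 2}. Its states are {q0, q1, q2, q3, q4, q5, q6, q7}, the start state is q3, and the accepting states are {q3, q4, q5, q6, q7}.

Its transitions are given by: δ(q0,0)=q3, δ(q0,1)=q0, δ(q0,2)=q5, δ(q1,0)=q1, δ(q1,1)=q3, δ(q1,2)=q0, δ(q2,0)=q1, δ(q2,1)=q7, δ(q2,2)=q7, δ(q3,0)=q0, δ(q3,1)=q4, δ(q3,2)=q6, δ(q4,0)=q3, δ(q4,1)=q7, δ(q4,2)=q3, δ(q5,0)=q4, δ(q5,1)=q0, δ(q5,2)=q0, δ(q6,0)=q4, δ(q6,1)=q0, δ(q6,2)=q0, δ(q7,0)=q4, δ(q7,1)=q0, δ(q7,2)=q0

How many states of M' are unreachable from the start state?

2

BFS from q3 reaches {q0, q3, q4, q5, q6, q7}; the 2 state(s) q1, q2 are never visited.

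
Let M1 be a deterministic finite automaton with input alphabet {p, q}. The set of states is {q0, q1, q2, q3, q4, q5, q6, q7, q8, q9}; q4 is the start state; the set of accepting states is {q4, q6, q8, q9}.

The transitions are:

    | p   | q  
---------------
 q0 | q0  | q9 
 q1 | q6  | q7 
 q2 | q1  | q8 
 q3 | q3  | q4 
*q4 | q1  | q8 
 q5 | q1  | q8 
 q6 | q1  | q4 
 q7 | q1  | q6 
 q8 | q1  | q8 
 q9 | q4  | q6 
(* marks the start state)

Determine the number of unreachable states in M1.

5

No path from q4 leads to q0, q2, q3, q5, q9; the other 5 states are all reachable.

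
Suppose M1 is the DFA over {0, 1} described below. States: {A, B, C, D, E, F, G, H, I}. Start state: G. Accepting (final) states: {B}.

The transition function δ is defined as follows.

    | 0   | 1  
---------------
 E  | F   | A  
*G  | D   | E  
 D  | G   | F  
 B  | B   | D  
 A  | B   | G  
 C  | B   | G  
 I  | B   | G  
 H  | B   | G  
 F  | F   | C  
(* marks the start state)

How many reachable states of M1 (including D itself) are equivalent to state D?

2

States {H,I} cannot be reached from the start state, so discard them.
P0 = {B} | {A,C,D,E,F,G}.
On input 0, block {A,C,D,E,F,G} splits into {D,E,F,G} and {A,C}.
Split {D,E,F,G} by δ(·,1) → {D,G} and {E,F}.
The partition is now stable with 4 blocks: {B} | {D,G} | {A,C} | {E,F}.
The equivalence class containing D is {D,G}, of size 2.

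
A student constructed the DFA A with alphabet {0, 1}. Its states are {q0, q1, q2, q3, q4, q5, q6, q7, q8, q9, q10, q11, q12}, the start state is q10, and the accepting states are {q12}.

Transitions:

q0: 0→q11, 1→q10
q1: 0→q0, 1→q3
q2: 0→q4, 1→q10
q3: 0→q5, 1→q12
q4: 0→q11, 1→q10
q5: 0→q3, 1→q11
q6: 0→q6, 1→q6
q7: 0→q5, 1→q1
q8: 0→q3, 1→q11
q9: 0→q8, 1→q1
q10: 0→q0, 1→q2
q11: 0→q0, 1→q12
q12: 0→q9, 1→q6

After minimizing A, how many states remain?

9

Reachable states from the start: {q0,q1,q2,q3,q4,q5,q6,q8,q9,q10,q11,q12}. Unreachable: {q7} — drop them.
Start with accepting vs non-accepting: {q12} | {q0,q1,q2,q3,q4,q5,q6,q8,q9,q10,q11}.
Split {q0,q1,q2,q3,q4,q5,q6,q8,q9,q10,q11} by δ(·,1) → {q0,q1,q2,q4,q5,q6,q8,q9,q10} and {q3,q11}.
Refine {q0,q1,q2,q4,q5,q6,q8,q9,q10} on symbol 0: members go to different blocks, giving {q1,q2,q6,q9,q10} and {q0,q4,q5,q8}.
Split {q1,q2,q6,q9,q10} by δ(·,0) → {q1,q2,q9,q10} and {q6}.
On input 1, block {q1,q2,q9,q10} splits into {q2,q9,q10} and {q1}.
On input 1, block {q2,q9,q10} splits into {q2,q10} and {q9}.
On input 1, block {q0,q4,q5,q8} splits into {q0,q4} and {q5,q8}.
On input 0, block {q3,q11} splits into {q3} and {q11}.
No further refinement is possible. Final partition (9 blocks): {q12} | {q2,q10} | {q3} | {q0,q4} | {q6} | {q1} | {q9} | {q5,q8} | {q11}.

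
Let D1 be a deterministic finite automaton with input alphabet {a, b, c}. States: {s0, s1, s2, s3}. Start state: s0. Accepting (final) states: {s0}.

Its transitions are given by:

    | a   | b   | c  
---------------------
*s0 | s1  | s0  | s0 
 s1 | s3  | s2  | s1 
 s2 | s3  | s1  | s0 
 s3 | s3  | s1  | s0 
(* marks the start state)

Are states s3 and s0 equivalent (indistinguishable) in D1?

No

Every state is reachable, so we keep all 4.
P0 = {s0} | {s1,s2,s3}.
Split {s1,s2,s3} by δ(·,c) → {s2,s3} and {s1}.
Stable partition: {s0} | {s2,s3} | {s1} — 3 equivalence classes.
s3 and s0 end up in different blocks, so they are distinguishable. For instance, the string 'ε' is accepted from only s0.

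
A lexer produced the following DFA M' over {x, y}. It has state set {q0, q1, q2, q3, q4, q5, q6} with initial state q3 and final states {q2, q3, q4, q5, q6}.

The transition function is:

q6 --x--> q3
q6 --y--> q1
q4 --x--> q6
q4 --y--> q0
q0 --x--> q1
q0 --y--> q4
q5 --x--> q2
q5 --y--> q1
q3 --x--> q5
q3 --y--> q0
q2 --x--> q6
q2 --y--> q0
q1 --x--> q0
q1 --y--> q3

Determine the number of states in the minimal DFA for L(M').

2

Every state is reachable, so we keep all 7.
Initial partition by acceptance: {q2,q3,q4,q5,q6} | {q0,q1}.
The partition is now stable with 2 blocks: {q2,q3,q4,q5,q6} | {q0,q1}.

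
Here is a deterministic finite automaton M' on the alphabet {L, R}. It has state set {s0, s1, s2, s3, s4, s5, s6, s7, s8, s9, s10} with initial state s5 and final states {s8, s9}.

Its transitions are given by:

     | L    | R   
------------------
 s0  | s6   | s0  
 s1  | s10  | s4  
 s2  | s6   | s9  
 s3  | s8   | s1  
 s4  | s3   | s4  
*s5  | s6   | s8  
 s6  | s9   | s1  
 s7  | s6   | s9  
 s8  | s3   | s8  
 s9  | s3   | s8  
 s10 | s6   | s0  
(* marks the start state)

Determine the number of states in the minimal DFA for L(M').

Reachable states from the start: {s0,s1,s3,s4,s5,s6,s8,s9,s10}. Unreachable: {s2,s7} — drop them.
P0 = {s8,s9} | {s0,s1,s3,s4,s5,s6,s10}.
Split {s0,s1,s3,s4,s5,s6,s10} by δ(·,L) → {s0,s1,s4,s5,s10} and {s3,s6}.
Refine {s0,s1,s4,s5,s10} on symbol L: members go to different blocks, giving {s0,s4,s5,s10} and {s1}.
Refine {s0,s4,s5,s10} on symbol R: members go to different blocks, giving {s0,s4,s10} and {s5}.
The partition is now stable with 5 blocks: {s8,s9} | {s0,s4,s10} | {s3,s6} | {s1} | {s5}.

5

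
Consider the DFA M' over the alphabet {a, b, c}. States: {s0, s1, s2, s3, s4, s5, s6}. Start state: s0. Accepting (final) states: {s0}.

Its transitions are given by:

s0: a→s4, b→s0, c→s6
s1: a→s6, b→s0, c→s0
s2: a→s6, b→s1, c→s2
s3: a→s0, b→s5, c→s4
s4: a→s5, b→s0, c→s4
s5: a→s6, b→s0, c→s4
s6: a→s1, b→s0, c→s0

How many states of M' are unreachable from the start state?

2

BFS from s0 reaches {s0, s1, s4, s5, s6}; the 2 state(s) s2, s3 are never visited.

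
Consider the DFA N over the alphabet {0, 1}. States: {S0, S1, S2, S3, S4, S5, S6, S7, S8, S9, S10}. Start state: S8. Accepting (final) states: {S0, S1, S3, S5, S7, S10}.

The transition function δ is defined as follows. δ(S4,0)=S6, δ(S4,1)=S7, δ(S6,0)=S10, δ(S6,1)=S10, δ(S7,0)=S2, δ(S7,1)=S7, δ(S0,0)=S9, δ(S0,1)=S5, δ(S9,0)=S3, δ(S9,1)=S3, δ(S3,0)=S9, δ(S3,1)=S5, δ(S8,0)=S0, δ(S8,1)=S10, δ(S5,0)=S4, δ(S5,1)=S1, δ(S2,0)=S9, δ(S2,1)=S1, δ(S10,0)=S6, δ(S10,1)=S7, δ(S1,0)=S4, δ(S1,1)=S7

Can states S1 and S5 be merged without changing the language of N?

All states are reachable from the start state.
Initial partition by acceptance: {S0,S1,S3,S5,S7,S10} | {S2,S4,S6,S8,S9}.
Refine {S2,S4,S6,S8,S9} on symbol 0: members go to different blocks, giving {S6,S8,S9} and {S2,S4}.
Split {S0,S1,S3,S5,S7,S10} by δ(·,0) → {S0,S3,S10} and {S1,S5,S7}.
Stable partition: {S0,S3,S10} | {S6,S8,S9} | {S2,S4} | {S1,S5,S7} — 4 equivalence classes.
S1 and S5 lie in the same block of the stable partition, so they are equivalent — no string distinguishes them.

Yes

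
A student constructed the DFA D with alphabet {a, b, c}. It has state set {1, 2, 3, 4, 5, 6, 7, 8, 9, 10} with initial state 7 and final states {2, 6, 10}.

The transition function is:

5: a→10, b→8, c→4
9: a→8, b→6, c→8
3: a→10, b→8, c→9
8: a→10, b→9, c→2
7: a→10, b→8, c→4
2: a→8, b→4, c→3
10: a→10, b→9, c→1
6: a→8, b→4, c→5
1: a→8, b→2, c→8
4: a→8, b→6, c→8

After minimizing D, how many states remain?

5

Every state is reachable, so we keep all 10.
Start with accepting vs non-accepting: {2,6,10} | {1,3,4,5,7,8,9}.
On input a, block {2,6,10} splits into {2,6} and {10}.
Refine {1,3,4,5,7,8,9} on symbol a: members go to different blocks, giving {3,5,7,8} and {1,4,9}.
On input b, block {3,5,7,8} splits into {3,5,7} and {8}.
No further refinement is possible. Final partition (5 blocks): {2,6} | {3,5,7} | {10} | {1,4,9} | {8}.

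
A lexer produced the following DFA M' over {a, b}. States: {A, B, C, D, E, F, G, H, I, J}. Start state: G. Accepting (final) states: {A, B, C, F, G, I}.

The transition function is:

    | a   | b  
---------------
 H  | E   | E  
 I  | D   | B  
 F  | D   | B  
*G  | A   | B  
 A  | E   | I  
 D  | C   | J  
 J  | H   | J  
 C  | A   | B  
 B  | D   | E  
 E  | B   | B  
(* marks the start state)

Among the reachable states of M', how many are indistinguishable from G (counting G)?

2

Reachable states from the start: {A,B,C,D,E,G,H,I,J}. Unreachable: {F} — drop them.
Initial partition by acceptance: {A,B,C,G,I} | {D,E,H,J}.
Split {A,B,C,G,I} by δ(·,a) → {A,B,I} and {C,G}.
Refine {A,B,I} on symbol b: members go to different blocks, giving {A,I} and {B}.
Split {A,I} by δ(·,b) → {A} and {I}.
Refine {D,E,H,J} on symbol a: members go to different blocks, giving {H,J} and {D} and {E}.
Split {H,J} by δ(·,a) → {H} and {J}.
The partition is now stable with 8 blocks: {A} | {H} | {C,G} | {B} | {I} | {D} | {E} | {J}.
State G belongs to the block {C,G}, which has 2 states.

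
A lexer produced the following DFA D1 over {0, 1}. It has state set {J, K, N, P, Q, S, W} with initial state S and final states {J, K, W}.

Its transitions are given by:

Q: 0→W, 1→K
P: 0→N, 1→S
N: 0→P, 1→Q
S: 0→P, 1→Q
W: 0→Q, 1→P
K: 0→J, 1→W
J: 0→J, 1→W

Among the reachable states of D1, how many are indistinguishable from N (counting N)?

2

Start with accepting vs non-accepting: {J,K,W} | {N,P,Q,S}.
Split {J,K,W} by δ(·,0) → {J,K} and {W}.
On input 0, block {N,P,Q,S} splits into {N,P,S} and {Q}.
Refine {N,P,S} on symbol 1: members go to different blocks, giving {N,S} and {P}.
Stable partition: {J,K} | {N,S} | {W} | {Q} | {P} — 5 equivalence classes.
State N belongs to the block {N,S}, which has 2 states.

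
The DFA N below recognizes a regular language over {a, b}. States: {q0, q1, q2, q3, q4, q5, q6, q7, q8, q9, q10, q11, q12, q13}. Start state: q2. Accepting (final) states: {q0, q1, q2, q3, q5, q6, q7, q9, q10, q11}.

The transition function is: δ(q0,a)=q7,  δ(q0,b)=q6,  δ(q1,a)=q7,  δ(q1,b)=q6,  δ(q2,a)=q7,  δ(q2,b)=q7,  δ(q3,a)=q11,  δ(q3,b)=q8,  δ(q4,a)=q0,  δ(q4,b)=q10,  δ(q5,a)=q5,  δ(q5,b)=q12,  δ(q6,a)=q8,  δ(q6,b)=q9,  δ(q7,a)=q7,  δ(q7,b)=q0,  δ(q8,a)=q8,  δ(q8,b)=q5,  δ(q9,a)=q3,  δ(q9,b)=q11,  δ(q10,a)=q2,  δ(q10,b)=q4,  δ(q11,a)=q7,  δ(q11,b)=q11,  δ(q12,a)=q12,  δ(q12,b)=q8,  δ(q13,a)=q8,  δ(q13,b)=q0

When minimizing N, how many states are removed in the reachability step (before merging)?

4

Starting at q2 and following transitions, the reachable set is {q0, q2, q3, q5, q6, q7, q8, q9, q11, q12}. That leaves q1, q4, q10, q13 unreachable — 4 in total.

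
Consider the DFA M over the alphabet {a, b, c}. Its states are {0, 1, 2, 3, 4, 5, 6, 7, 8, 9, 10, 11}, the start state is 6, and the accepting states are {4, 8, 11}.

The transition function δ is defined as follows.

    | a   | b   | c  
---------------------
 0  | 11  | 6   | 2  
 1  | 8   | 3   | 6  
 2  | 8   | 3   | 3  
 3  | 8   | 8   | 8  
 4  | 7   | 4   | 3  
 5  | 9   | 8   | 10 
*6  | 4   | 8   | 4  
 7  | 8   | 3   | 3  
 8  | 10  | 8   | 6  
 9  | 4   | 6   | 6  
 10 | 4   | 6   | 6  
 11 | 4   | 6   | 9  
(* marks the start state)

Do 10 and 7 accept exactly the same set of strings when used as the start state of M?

Yes

First remove the unreachable states {0,1,2,5,9,11}; 6 states remain.
Initial partition by acceptance: {4,8} | {3,6,7,10}.
Split {3,6,7,10} by δ(·,b) → {3,6} and {7,10}.
Stable partition: {4,8} | {3,6} | {7,10} — 3 equivalence classes.
10 and 7 lie in the same block of the stable partition, so they are equivalent — no string distinguishes them.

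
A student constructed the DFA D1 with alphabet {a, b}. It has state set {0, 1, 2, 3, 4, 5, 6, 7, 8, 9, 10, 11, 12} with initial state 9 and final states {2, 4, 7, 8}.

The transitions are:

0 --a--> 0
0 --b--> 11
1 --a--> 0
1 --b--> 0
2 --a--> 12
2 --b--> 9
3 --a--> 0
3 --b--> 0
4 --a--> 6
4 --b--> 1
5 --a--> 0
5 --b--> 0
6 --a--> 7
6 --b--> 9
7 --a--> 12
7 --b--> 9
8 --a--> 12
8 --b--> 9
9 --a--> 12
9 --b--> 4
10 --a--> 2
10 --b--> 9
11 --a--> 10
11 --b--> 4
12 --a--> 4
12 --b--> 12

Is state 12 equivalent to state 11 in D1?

First remove the unreachable states {3,5,8}; 10 states remain.
P0 = {2,4,7} | {0,1,6,9,10,11,12}.
Refine {0,1,6,9,10,11,12} on symbol a: members go to different blocks, giving {0,1,9,11} and {6,10,12}.
Refine {0,1,9,11} on symbol a: members go to different blocks, giving {0,1} and {9,11}.
On input b, block {2,4,7} splits into {2,7} and {4}.
Split {0,1} by δ(·,b) → {0} and {1}.
Refine {6,10,12} on symbol a: members go to different blocks, giving {6,10} and {12}.
Split {9,11} by δ(·,a) → {9} and {11}.
The partition is now stable with 8 blocks: {2,7} | {0} | {6,10} | {9} | {4} | {1} | {12} | {11}.
12 and 11 end up in different blocks, so they are distinguishable. For instance, the string 'a' is accepted from only 12.

No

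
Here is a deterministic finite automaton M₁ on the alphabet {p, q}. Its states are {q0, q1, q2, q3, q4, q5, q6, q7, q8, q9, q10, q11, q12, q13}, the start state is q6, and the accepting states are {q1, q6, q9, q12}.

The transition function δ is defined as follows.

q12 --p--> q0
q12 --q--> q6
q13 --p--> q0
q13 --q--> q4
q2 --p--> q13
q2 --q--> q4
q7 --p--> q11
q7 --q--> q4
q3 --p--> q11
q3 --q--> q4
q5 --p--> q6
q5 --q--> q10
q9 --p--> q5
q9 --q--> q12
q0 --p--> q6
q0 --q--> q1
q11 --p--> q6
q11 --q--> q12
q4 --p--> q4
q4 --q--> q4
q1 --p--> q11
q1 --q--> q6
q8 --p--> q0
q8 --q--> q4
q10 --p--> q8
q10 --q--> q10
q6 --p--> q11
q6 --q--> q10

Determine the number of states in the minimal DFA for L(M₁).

Reachable states from the start: {q0,q1,q4,q6,q8,q10,q11,q12}. Unreachable: {q2,q3,q5,q7,q9,q13} — drop them.
Initial partition by acceptance: {q1,q6,q12} | {q0,q4,q8,q10,q11}.
On input q, block {q1,q6,q12} splits into {q1,q12} and {q6}.
Split {q0,q4,q8,q10,q11} by δ(·,p) → {q4,q8,q10} and {q0,q11}.
On input p, block {q4,q8,q10} splits into {q4,q10} and {q8}.
Split {q4,q10} by δ(·,p) → {q4} and {q10}.
The partition is now stable with 6 blocks: {q1,q12} | {q4} | {q6} | {q0,q11} | {q8} | {q10}.

6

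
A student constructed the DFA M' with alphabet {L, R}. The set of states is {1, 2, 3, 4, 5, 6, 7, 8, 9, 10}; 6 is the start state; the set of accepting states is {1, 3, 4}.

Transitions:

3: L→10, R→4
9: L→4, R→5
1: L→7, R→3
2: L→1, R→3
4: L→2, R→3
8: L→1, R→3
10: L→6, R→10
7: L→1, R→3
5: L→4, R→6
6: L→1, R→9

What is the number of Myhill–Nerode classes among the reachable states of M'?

First remove the unreachable states {8}; 9 states remain.
P0 = {1,3,4} | {2,5,6,7,9,10}.
Split {2,5,6,7,9,10} by δ(·,L) → {2,5,6,7,9} and {10}.
Refine {1,3,4} on symbol L: members go to different blocks, giving {1,4} and {3}.
On input R, block {2,5,6,7,9} splits into {5,6,9} and {2,7}.
Stable partition: {1,4} | {5,6,9} | {10} | {3} | {2,7} — 5 equivalence classes.

5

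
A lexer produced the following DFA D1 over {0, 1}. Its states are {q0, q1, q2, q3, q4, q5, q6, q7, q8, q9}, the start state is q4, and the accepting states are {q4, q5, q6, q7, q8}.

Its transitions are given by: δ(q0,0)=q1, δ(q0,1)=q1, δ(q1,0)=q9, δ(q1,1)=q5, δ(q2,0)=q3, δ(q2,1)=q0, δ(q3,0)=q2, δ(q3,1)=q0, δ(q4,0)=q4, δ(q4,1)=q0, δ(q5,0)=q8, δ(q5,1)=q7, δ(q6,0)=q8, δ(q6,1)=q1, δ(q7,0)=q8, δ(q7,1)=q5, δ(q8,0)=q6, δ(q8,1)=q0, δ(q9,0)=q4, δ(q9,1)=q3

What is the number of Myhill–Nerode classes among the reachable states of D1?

Initial partition by acceptance: {q4,q5,q6,q7,q8} | {q0,q1,q2,q3,q9}.
On input 1, block {q4,q5,q6,q7,q8} splits into {q4,q6,q8} and {q5,q7}.
Refine {q0,q1,q2,q3,q9} on symbol 0: members go to different blocks, giving {q0,q1,q2,q3} and {q9}.
Refine {q0,q1,q2,q3} on symbol 0: members go to different blocks, giving {q0,q2,q3} and {q1}.
Refine {q4,q6,q8} on symbol 1: members go to different blocks, giving {q4,q8} and {q6}.
On input 0, block {q4,q8} splits into {q4} and {q8}.
Split {q0,q2,q3} by δ(·,0) → {q2,q3} and {q0}.
The partition is now stable with 8 blocks: {q4} | {q2,q3} | {q5,q7} | {q9} | {q1} | {q6} | {q8} | {q0}.

8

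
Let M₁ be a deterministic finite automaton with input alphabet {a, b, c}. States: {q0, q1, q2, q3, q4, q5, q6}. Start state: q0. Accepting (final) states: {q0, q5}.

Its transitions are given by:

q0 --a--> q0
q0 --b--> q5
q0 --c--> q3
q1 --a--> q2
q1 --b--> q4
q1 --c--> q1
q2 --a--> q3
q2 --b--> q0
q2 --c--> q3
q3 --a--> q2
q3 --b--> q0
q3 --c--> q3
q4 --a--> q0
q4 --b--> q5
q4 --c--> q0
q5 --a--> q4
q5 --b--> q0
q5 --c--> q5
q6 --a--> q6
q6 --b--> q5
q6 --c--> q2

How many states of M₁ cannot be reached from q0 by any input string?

No path from q0 leads to q1, q6; the other 5 states are all reachable.

2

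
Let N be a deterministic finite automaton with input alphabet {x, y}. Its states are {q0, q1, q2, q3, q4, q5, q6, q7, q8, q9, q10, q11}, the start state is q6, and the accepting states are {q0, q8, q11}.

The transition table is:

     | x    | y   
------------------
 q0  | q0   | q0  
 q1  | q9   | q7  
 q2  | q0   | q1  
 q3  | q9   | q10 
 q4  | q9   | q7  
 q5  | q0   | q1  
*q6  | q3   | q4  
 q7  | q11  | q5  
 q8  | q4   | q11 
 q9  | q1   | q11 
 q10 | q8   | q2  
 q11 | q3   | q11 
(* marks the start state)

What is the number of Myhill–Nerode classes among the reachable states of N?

Every state is reachable, so we keep all 12.
Initial partition by acceptance: {q0,q8,q11} | {q1,q2,q3,q4,q5,q6,q7,q9,q10}.
Refine {q0,q8,q11} on symbol x: members go to different blocks, giving {q8,q11} and {q0}.
Split {q1,q2,q3,q4,q5,q6,q7,q9,q10} by δ(·,x) → {q1,q3,q4,q6,q9} and {q2,q5} and {q7,q10}.
Split {q1,q3,q4,q6,q9} by δ(·,y) → {q1,q3,q4} and {q6} and {q9}.
The partition is now stable with 7 blocks: {q8,q11} | {q1,q3,q4} | {q0} | {q2,q5} | {q7,q10} | {q6} | {q9}.

7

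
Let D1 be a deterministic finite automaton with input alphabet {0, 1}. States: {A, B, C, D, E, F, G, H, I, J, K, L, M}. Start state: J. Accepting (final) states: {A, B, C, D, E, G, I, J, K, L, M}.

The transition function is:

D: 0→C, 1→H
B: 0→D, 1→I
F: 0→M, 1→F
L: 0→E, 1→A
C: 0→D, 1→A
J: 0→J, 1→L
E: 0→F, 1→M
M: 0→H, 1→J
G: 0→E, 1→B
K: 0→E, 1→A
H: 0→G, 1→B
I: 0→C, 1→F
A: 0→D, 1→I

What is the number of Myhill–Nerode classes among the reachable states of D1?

Reachable states from the start: {A,B,C,D,E,F,G,H,I,J,L,M}. Unreachable: {K} — drop them.
P0 = {A,B,C,D,E,G,I,J,L,M} | {F,H}.
Split {A,B,C,D,E,G,I,J,L,M} by δ(·,0) → {A,B,C,D,G,I,J,L} and {E,M}.
Refine {A,B,C,D,G,I,J,L} on symbol 0: members go to different blocks, giving {A,B,C,D,I,J} and {G,L}.
On input 1, block {A,B,C,D,I,J} splits into {A,B,C} and {D,I} and {J}.
On input 1, block {A,B,C} splits into {A,B} and {C}.
Refine {F,H} on symbol 0: members go to different blocks, giving {F} and {H}.
On input 0, block {E,M} splits into {E} and {M}.
On input 1, block {D,I} splits into {D} and {I}.
No further refinement is possible. Final partition (10 blocks): {A,B} | {F} | {E} | {G,L} | {D} | {J} | {C} | {H} | {M} | {I}.

10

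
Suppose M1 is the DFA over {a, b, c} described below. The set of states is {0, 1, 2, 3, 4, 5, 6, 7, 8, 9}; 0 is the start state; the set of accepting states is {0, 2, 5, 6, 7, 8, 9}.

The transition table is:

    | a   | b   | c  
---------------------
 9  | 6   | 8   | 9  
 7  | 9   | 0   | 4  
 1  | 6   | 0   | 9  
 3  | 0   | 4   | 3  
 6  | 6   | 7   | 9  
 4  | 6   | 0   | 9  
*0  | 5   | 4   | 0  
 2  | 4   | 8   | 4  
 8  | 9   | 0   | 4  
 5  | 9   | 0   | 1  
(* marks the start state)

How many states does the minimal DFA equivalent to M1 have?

Reachable states from the start: {0,1,4,5,6,7,8,9}. Unreachable: {2,3} — drop them.
Start with accepting vs non-accepting: {0,5,6,7,8,9} | {1,4}.
Refine {0,5,6,7,8,9} on symbol b: members go to different blocks, giving {5,6,7,8,9} and {0}.
Split {5,6,7,8,9} by δ(·,b) → {5,7,8} and {6,9}.
Stable partition: {5,7,8} | {1,4} | {0} | {6,9} — 4 equivalence classes.

4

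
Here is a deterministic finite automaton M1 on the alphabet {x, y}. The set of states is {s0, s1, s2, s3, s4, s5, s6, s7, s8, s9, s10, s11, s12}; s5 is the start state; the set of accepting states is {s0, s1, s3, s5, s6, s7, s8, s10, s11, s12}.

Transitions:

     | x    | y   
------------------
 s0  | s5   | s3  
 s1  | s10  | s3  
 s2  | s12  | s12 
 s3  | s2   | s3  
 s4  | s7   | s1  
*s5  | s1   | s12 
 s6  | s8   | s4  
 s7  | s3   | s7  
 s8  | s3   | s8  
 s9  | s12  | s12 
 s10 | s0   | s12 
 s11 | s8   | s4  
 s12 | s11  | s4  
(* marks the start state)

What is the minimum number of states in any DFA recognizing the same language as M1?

First remove the unreachable states {s6,s9}; 11 states remain.
P0 = {s0,s1,s3,s5,s7,s8,s10,s11,s12} | {s2,s4}.
Refine {s0,s1,s3,s5,s7,s8,s10,s11,s12} on symbol x: members go to different blocks, giving {s0,s1,s5,s7,s8,s10,s11,s12} and {s3}.
Split {s0,s1,s5,s7,s8,s10,s11,s12} by δ(·,x) → {s0,s1,s5,s10,s11,s12} and {s7,s8}.
Split {s0,s1,s5,s10,s11,s12} by δ(·,x) → {s0,s1,s5,s10,s12} and {s11}.
Split {s0,s1,s5,s10,s12} by δ(·,x) → {s0,s1,s5,s10} and {s12}.
On input y, block {s0,s1,s5,s10} splits into {s0,s1} and {s5,s10}.
On input x, block {s2,s4} splits into {s2} and {s4}.
Stable partition: {s0,s1} | {s2} | {s3} | {s7,s8} | {s11} | {s12} | {s5,s10} | {s4} — 8 equivalence classes.

8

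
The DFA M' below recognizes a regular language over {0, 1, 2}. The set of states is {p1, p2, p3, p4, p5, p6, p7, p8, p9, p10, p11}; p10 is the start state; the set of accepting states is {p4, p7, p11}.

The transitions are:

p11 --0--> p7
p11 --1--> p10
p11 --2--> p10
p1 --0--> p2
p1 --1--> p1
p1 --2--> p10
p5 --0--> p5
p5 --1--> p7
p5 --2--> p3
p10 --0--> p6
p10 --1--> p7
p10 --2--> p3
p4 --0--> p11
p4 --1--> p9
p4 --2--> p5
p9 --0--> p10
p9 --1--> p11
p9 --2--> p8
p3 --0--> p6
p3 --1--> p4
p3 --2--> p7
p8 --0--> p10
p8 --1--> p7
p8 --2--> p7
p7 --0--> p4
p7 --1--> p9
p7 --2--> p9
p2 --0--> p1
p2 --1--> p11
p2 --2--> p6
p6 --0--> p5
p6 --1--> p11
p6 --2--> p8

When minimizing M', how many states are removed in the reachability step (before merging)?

2

BFS from p10 reaches {p3, p4, p5, p6, p7, p8, p9, p10, p11}; the 2 state(s) p1, p2 are never visited.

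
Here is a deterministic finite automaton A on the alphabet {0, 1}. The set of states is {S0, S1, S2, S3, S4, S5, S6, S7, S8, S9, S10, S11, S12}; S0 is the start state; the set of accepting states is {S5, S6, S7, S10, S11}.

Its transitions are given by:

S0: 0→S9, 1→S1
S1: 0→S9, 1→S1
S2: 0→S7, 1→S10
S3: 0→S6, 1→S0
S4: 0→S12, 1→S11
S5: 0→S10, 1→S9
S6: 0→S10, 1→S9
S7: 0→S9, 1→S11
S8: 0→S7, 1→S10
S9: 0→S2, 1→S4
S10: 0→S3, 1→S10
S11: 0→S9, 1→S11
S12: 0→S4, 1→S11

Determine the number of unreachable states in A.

BFS from S0 reaches {S0, S1, S2, S3, S4, S6, S7, S9, S10, S11, S12}; the 2 state(s) S5, S8 are never visited.

2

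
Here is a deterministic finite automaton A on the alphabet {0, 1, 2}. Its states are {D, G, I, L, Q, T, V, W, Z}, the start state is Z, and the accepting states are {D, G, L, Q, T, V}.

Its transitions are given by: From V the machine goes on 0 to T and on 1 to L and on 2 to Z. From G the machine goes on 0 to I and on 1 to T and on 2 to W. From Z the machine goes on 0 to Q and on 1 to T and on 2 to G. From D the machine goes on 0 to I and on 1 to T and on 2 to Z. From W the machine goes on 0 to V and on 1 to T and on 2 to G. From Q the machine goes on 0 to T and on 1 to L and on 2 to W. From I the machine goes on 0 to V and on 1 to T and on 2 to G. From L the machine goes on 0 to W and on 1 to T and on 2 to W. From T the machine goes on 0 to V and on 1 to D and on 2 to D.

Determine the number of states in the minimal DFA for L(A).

All states are reachable from the start state.
Start with accepting vs non-accepting: {D,G,L,Q,T,V} | {I,W,Z}.
Refine {D,G,L,Q,T,V} on symbol 0: members go to different blocks, giving {Q,T,V} and {D,G,L}.
Split {Q,T,V} by δ(·,2) → {Q,V} and {T}.
No further refinement is possible. Final partition (4 blocks): {Q,V} | {I,W,Z} | {D,G,L} | {T}.

4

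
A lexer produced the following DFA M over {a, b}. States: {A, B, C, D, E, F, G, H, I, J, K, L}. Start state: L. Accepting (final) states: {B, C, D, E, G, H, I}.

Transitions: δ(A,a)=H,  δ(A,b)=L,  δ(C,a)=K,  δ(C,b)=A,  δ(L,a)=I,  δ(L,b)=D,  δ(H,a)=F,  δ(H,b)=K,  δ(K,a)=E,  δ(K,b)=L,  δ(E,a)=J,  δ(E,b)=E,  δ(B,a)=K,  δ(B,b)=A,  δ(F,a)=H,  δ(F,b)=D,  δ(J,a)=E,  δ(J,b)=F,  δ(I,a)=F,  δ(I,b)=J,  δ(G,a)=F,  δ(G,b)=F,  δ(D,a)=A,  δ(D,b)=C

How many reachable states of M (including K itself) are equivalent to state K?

2

First remove the unreachable states {B,G}; 10 states remain.
P0 = {C,D,E,H,I} | {A,F,J,K,L}.
Split {C,D,E,H,I} by δ(·,b) → {C,H,I} and {D,E}.
On input a, block {A,F,J,K,L} splits into {A,F,L} and {J,K}.
On input a, block {C,H,I} splits into {H,I} and {C}.
Split {A,F,L} by δ(·,b) → {F,L} and {A}.
On input a, block {D,E} splits into {D} and {E}.
The partition is now stable with 7 blocks: {H,I} | {F,L} | {D} | {J,K} | {C} | {A} | {E}.
The equivalence class containing K is {J,K}, of size 2.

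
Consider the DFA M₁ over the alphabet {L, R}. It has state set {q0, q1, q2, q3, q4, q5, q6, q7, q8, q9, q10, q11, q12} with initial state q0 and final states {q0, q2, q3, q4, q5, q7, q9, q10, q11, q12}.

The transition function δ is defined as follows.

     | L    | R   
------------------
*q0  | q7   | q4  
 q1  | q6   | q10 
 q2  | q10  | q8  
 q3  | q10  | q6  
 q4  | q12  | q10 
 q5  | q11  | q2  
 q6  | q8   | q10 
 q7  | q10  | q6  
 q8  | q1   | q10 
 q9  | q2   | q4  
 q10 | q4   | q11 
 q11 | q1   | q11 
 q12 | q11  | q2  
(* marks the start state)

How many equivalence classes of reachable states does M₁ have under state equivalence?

7

Reachable states from the start: {q0,q1,q2,q4,q6,q7,q8,q10,q11,q12}. Unreachable: {q3,q5,q9} — drop them.
P0 = {q0,q2,q4,q7,q10,q11,q12} | {q1,q6,q8}.
On input L, block {q0,q2,q4,q7,q10,q11,q12} splits into {q0,q2,q4,q7,q10,q12} and {q11}.
Refine {q0,q2,q4,q7,q10,q12} on symbol L: members go to different blocks, giving {q0,q2,q4,q7,q10} and {q12}.
Refine {q0,q2,q4,q7,q10} on symbol L: members go to different blocks, giving {q0,q2,q7,q10} and {q4}.
On input L, block {q0,q2,q7,q10} splits into {q0,q2,q7} and {q10}.
Refine {q0,q2,q7} on symbol L: members go to different blocks, giving {q2,q7} and {q0}.
The partition is now stable with 7 blocks: {q2,q7} | {q1,q6,q8} | {q11} | {q12} | {q4} | {q10} | {q0}.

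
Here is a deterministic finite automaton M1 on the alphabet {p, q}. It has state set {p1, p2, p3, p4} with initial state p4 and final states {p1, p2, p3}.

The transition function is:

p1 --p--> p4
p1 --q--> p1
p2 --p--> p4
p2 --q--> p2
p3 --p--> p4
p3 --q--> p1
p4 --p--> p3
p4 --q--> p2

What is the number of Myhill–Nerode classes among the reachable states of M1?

Every state is reachable, so we keep all 4.
P0 = {p1,p2,p3} | {p4}.
The partition is now stable with 2 blocks: {p1,p2,p3} | {p4}.

2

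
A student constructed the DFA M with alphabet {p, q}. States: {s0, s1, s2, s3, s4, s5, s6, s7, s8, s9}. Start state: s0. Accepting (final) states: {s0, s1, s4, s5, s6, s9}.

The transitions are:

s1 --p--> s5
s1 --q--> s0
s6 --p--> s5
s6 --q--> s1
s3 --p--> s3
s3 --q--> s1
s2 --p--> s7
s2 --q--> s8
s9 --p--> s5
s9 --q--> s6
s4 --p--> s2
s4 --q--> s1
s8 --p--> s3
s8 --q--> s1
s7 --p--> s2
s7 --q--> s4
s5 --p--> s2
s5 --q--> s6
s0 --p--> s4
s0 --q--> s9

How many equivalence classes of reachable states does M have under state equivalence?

5

All states are reachable from the start state.
Initial partition by acceptance: {s0,s1,s4,s5,s6,s9} | {s2,s3,s7,s8}.
On input p, block {s0,s1,s4,s5,s6,s9} splits into {s0,s1,s6,s9} and {s4,s5}.
On input q, block {s2,s3,s7,s8} splits into {s3,s8} and {s2} and {s7}.
No further refinement is possible. Final partition (5 blocks): {s0,s1,s6,s9} | {s3,s8} | {s4,s5} | {s2} | {s7}.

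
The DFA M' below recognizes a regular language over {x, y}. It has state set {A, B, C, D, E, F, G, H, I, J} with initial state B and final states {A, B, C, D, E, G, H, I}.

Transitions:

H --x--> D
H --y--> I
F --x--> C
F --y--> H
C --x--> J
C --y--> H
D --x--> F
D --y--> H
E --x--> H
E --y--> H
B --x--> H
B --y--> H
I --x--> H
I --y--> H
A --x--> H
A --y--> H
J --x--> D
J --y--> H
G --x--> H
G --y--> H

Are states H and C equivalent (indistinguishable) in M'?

First remove the unreachable states {A,E,G}; 7 states remain.
Start with accepting vs non-accepting: {B,C,D,H,I} | {F,J}.
Split {B,C,D,H,I} by δ(·,x) → {B,H,I} and {C,D}.
Refine {B,H,I} on symbol x: members go to different blocks, giving {B,I} and {H}.
No further refinement is possible. Final partition (4 blocks): {B,I} | {F,J} | {C,D} | {H}.
H and C end up in different blocks, so they are distinguishable. For instance, the string 'x' is accepted from only H.

No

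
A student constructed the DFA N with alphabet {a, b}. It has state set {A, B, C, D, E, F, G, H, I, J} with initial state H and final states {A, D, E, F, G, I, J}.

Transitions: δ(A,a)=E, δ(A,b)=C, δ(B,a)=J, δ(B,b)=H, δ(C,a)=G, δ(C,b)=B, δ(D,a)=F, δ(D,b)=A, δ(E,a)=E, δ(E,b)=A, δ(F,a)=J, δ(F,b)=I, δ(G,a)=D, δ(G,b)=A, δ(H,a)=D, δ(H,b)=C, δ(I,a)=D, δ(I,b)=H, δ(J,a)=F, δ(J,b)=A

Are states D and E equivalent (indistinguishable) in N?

Yes

All states are reachable from the start state.
Initial partition by acceptance: {A,D,E,F,G,I,J} | {B,C,H}.
Split {A,D,E,F,G,I,J} by δ(·,b) → {D,E,F,G,J} and {A,I}.
Stable partition: {D,E,F,G,J} | {B,C,H} | {A,I} — 3 equivalence classes.
D and E lie in the same block of the stable partition, so they are equivalent — no string distinguishes them.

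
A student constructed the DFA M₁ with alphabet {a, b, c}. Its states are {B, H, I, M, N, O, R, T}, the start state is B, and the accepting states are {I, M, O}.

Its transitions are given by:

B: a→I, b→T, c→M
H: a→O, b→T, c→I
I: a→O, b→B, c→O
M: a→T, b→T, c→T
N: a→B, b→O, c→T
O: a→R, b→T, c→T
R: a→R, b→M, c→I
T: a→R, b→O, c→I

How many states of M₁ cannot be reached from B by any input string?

Starting at B and following transitions, the reachable set is {B, I, M, O, R, T}. That leaves H, N unreachable — 2 in total.

2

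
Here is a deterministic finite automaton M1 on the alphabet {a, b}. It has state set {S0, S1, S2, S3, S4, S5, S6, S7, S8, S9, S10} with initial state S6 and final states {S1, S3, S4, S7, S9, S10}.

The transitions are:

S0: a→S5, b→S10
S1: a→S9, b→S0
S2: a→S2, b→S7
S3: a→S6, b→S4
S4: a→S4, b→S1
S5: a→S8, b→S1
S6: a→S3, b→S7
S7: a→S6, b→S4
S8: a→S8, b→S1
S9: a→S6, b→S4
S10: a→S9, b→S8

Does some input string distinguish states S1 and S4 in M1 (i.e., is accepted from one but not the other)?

States {S2} cannot be reached from the start state, so discard them.
P0 = {S1,S3,S4,S7,S9,S10} | {S0,S5,S6,S8}.
On input a, block {S1,S3,S4,S7,S9,S10} splits into {S1,S4,S10} and {S3,S7,S9}.
Refine {S1,S4,S10} on symbol a: members go to different blocks, giving {S1,S10} and {S4}.
Split {S0,S5,S6,S8} by δ(·,a) → {S0,S5,S8} and {S6}.
No further refinement is possible. Final partition (5 blocks): {S1,S10} | {S0,S5,S8} | {S3,S7,S9} | {S4} | {S6}.
S1 and S4 end up in different blocks, so they are distinguishable. For instance, the string 'b' is accepted from only S4.

Yes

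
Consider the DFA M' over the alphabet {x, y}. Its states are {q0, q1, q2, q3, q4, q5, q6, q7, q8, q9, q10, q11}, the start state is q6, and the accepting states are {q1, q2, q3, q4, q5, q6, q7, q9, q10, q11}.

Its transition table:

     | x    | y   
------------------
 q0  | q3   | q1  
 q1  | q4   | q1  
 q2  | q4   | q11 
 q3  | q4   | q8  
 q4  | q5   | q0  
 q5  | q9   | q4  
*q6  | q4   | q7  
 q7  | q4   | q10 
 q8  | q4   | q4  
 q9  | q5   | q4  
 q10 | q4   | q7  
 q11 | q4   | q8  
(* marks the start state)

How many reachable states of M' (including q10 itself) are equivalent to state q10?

4

States {q2,q11} cannot be reached from the start state, so discard them.
P0 = {q1,q3,q4,q5,q6,q7,q9,q10} | {q0,q8}.
Split {q1,q3,q4,q5,q6,q7,q9,q10} by δ(·,y) → {q1,q5,q6,q7,q9,q10} and {q3,q4}.
Split {q1,q5,q6,q7,q9,q10} by δ(·,x) → {q1,q6,q7,q10} and {q5,q9}.
On input y, block {q0,q8} splits into {q0} and {q8}.
Refine {q3,q4} on symbol x: members go to different blocks, giving {q3} and {q4}.
Stable partition: {q1,q6,q7,q10} | {q0} | {q3} | {q5,q9} | {q8} | {q4} — 6 equivalence classes.
State q10 belongs to the block {q1,q6,q7,q10}, which has 4 states.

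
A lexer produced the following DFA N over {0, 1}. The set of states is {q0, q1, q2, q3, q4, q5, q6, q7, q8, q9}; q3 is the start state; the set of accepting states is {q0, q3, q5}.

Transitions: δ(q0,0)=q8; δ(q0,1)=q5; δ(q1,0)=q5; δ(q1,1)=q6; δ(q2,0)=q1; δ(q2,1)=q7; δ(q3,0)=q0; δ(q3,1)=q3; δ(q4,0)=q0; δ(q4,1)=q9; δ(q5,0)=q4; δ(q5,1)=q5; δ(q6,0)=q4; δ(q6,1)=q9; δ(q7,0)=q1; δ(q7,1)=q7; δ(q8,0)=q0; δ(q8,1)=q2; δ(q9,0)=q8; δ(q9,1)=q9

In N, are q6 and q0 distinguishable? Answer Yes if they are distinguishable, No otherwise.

All states are reachable from the start state.
P0 = {q0,q3,q5} | {q1,q2,q4,q6,q7,q8,q9}.
Split {q0,q3,q5} by δ(·,0) → {q0,q5} and {q3}.
Refine {q1,q2,q4,q6,q7,q8,q9} on symbol 0: members go to different blocks, giving {q2,q6,q7,q9} and {q1,q4,q8}.
The partition is now stable with 4 blocks: {q0,q5} | {q2,q6,q7,q9} | {q3} | {q1,q4,q8}.
q6 and q0 end up in different blocks, so they are distinguishable. For instance, the string 'ε' is accepted from only q0.

Yes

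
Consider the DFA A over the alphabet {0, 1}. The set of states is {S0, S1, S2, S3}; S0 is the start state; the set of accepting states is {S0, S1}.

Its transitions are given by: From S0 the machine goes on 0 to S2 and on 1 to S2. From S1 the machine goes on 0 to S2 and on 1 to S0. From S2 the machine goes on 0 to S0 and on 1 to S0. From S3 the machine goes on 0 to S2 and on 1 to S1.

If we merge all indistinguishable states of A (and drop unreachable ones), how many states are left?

2

First remove the unreachable states {S1,S3}; 2 states remain.
Start with accepting vs non-accepting: {S0} | {S2}.
The partition is now stable with 2 blocks: {S0} | {S2}.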